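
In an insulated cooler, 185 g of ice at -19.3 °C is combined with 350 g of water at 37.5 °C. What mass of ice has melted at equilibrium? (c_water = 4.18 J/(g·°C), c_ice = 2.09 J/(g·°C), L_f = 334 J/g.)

m_melted ≈ 142 g

Water can give up m c ΔT = 350·4.18·37.5 = 54862 J before reaching 0 °C.
Of that, 185·2.09·19.3 = 7462.3 J goes to bring the ice to 0 °C, leaving 47400 J.
To melt every bit of ice: 185·334 = 61790 J.
47400 J < 61790 J, so only part of the ice melts and the system sits at 0 °C.
m_melt = 47400 / L_f = 141.9 g.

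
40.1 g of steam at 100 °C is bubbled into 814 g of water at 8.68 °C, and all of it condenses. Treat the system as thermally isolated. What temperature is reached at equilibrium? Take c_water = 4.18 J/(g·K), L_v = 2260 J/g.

T_f ≈ 38.4 °C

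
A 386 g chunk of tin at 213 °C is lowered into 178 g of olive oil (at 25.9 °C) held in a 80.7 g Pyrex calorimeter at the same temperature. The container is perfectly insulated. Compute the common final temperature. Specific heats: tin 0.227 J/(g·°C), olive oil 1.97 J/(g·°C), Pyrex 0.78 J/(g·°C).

Energy conservation, ΣQ = 0:
386*0.227*(T − 213) + 178*1.97*(T − 25.9) + 80.7*0.78*(T − 25.9) = 0
87.62(T − 213) + 350.66(T − 25.9) + 62.95(T − 25.9) = 0
(87.62 + 350.66 + 62.95) T = 87.62*213 + 350.66*25.9 + 62.95*25.9
T = 29376/501.23 ≈ 58.61 °C

T_f ≈ 58.6 °C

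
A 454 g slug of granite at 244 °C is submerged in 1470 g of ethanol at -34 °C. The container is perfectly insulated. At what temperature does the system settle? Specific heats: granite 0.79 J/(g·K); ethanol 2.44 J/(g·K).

T_f ≈ -8.7 °C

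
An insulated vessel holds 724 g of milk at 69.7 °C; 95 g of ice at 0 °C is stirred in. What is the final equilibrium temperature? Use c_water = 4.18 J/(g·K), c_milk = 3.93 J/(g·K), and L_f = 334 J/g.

T_f ≈ 51.4 °C

Conservation of energy gives ΣQ = 0:
latent heat to melt: 95·334 = 31730
  meltwater 0→T: 95·4.18·T = 397.1 T
  milk cools: 724·3.93·(T − 69.7) = 2845.3(T − 69.7)
3242.4 T = 198319 − 31730 = 166589
T ≈ 51.38 °C (positive, so assuming full melt was valid).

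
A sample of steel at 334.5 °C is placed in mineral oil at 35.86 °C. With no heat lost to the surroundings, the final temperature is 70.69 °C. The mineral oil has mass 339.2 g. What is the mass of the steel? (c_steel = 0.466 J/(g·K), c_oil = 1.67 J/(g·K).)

m ≈ 160 g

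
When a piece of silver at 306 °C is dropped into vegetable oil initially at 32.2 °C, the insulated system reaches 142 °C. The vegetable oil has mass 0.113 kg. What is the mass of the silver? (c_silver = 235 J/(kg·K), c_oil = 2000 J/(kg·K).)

m ≈ 0.644 kg

Let T be the final temperature. ΣQ_i = 0:
m·235·(142 − 306) + 0.113·2000·(142 − 32.2) = 0
-38540 m = -24815
m = -24815/-38540 ≈ 0.6439 kg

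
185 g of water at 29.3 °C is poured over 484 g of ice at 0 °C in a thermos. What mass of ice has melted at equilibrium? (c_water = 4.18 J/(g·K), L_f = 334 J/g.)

m_melted ≈ 67.8 g

Cooling the water to 0 °C releases 185×4.18×29.3 = 22658 J.
Melting all 484 g of ice would need 484×334 = 161656 J.
That's not enough to melt it all — equilibrium is at 0 °C with ice remaining.
m_melted×334 = 22658  ⇒  m_melted ≈ 67.84 g.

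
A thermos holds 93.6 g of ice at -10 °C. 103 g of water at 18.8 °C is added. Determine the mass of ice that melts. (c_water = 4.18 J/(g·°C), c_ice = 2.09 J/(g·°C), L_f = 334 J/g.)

Water can give up m c ΔT = 103·4.18·18.8 = 8094.2 J before reaching 0 °C.
Of that, 93.6·2.09·10 = 1956.2 J goes to bring the ice to 0 °C, leaving 6137.9 J.
Melting all 93.6 g of ice would need 93.6·334 = 31262 J.
6137.9 J < 31262 J, so only part of the ice melts and the system sits at 0 °C.
Mass melted = 6137.9/334 ≈ 18.38 g.

m_melted ≈ 18.4 g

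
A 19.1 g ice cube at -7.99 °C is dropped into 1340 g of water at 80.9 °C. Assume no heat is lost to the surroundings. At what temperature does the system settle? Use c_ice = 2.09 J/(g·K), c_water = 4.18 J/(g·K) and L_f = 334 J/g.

Heat gained plus heat lost sum to zero:
warm ice to 0 °C: 19.1·2.09·(0 − (-7.99)) = 318.95
  latent heat to melt: 19.1·334 = 6379.4
  warm the meltwater: 79.84 T
  water cools: 1340·4.18·(T − 80.9) = 5601.2(T − 80.9)
5681 T = 453137 − 6698.4 = 446439
T ≈ 78.58 °C (positive, so assuming full melt was valid).

T_f ≈ 78.6 °C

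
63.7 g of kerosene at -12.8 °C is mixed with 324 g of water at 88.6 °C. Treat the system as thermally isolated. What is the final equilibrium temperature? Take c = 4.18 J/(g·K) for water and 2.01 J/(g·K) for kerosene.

T_f ≈ 79.8 °C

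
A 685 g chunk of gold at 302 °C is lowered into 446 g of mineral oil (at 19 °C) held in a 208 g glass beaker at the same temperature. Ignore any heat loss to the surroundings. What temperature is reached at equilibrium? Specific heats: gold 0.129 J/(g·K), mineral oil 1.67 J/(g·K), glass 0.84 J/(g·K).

T_f ≈ 43.8 °C

Energy conservation, ΣQ = 0:
685·0.129·(T − 302) + 446·1.67·(T − 19) + 208·0.84·(T − 19) = 0
1007.9 T = 44157
T = 44157/1007.9 ≈ 43.81 °C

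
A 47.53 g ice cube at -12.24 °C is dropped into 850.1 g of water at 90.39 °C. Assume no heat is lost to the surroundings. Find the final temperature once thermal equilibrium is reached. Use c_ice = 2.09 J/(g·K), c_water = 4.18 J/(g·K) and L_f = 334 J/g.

Sum of m c ΔT and latent-heat terms is zero:
ice -12.24→0 °C: 47.53·2.09·12.24 = 1215.9; latent heat to melt: 47.53·334 = 15875; meltwater 0→T: 47.53·4.18·T = 198.68 T; water cools: 850.1·4.18·(T − 90.39) = 3553.4(T − 90.39)
3752.1 T = 321193 − 17091 = 304103
T ≈ 81.05 °C. Since T > 0 °C, the all-ice-melts assumption holds.

T_f ≈ 81.0 °C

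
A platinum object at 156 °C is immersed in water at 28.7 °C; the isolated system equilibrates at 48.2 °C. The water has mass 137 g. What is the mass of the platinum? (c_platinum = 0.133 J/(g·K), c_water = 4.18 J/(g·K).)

m ≈ 779 g

|Q_platinum| = |Q_water|:
m·0.133·(156 − 48.2) = 137·4.18·(48.2 − 28.7)
14.34 m = 11167  ⇒  m ≈ 778.9 g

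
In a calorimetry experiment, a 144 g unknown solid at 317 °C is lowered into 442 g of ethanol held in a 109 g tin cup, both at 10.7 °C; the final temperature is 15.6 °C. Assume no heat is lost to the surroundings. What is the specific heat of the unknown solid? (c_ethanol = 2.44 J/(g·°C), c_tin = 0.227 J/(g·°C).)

c ≈ 0.125 J/(g·°C)

Conservation of energy gives ΣQ = 0:
144·c·(15.6 − 317) + 442·2.44·(15.6 − 10.7) + 109·0.227·(15.6 − 10.7) = 0
-43402 c = -5405.8
c = -5405.8/-43402 ≈ 0.1246 J/(g·°C)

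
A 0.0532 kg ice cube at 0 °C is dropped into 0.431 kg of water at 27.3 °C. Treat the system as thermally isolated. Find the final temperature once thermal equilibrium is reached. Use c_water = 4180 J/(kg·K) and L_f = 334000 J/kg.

Taking heat into each body as positive, Σ m c ΔT = 0:
fusion: m_ice L_f = 0.0532·334000 = 17769; meltwater 0→T: 0.0532·4180·T = 222.38 T; water: 1801.6(T − 27.3)
2024 T = 49183 − 17769 = 31414
T ≈ 15.52 °C. Since T > 0 °C, the all-ice-melts assumption holds.

T_f ≈ 15.5 °C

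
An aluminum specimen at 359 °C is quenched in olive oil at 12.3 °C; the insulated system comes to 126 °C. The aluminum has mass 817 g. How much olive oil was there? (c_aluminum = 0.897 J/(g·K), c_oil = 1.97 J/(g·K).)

Let T be the final temperature. ΣQ_i = 0:
817·0.897·(126 − 359) + m·1.97·(126 − 12.3) = 0
223.99 m = 170754
m = 170754/223.99 ≈ 762.3 g

m ≈ 762 g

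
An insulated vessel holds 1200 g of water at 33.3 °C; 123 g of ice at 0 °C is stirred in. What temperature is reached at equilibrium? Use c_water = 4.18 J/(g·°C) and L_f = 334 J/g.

Taking heat into each body as positive, Σ m c ΔT = 0:
latent heat to melt: 123×334 = 41082; warm the meltwater: 514.14 T; water cools: 1200×4.18×(T − 33.3) = 5016(T − 33.3)
5530.1 T = 167033 − 41082 = 125951
T ≈ 22.78 °C. Since T > 0 °C, the all-ice-melts assumption holds.

T_f ≈ 22.8 °C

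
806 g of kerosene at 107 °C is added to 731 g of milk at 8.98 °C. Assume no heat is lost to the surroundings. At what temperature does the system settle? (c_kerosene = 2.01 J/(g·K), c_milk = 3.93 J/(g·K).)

T_f ≈ 44.3 °C

Set heat shed by the hot body equal to heat absorbed by the cold body:
806×2.01×(107 − T) = 731×3.93×(T − 8.98)
1620.1(107 − T) = 2872.8(T − 8.98)
4492.9 T = 199144  ⇒  T ≈ 44.32 °C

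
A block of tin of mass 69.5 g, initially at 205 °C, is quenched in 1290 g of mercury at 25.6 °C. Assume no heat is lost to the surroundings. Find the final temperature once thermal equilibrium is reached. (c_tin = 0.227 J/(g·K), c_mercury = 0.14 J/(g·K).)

T_f ≈ 40.0 °C

With ΣQ=0 the equilibrium temperature is the m·c-weighted mean:
T_f = (15.78·205 + 180.6·25.6) / (15.78 + 180.6)
    = 7857.5 / 196.38 ≈ 40.01 °C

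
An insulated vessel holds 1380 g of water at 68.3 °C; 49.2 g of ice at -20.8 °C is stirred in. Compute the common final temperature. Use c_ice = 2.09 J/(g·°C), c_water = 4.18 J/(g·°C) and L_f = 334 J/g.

T_f ≈ 62.8 °C

Setting the total heat transfer to zero:
ice -20.8→0 °C: 49.2·2.09·20.8 = 2138.8
  fusion: m_ice L_f = 49.2·334 = 16433
  warm the meltwater: 205.66 T
  water cools: 1380·4.18·(T − 68.3) = 5768.4(T − 68.3)
5974.1 T = 393982 − 18572 = 375410
T ≈ 62.84 °C (positive, so assuming full melt was valid).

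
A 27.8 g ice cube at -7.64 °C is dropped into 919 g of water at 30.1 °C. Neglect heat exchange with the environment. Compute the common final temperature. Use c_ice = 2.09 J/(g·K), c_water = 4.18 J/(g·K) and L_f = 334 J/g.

T_f ≈ 26.8 °C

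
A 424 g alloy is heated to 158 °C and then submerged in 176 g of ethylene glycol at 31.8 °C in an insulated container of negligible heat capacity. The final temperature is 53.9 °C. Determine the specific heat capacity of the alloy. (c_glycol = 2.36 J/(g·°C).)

c ≈ 0.208 J/(g·°C)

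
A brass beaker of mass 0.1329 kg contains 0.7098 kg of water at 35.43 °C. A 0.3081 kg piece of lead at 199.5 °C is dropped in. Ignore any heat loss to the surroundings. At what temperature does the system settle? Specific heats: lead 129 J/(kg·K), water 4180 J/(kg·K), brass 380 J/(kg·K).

T_f ≈ 37.6 °C

Taking heat into each body as positive, Σ m c ΔT = 0:
0.3081*129*(T − 199.5) + 0.7098*4180*(T − 35.43) + 0.1329*380*(T − 35.43) = 0
39.74(T − 199.5) + 2967(T − 35.43) + 50.5(T − 35.43) = 0
(39.74 + 2967 + 50.5) T = 39.74*199.5 + 2967*35.43 + 50.5*35.43
T = 114838 / 3057.2 = 37.6 °C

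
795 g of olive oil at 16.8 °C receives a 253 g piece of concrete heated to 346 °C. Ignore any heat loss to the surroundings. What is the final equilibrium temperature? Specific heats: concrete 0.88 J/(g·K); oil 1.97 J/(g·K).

T_f = Σ m_i c_i T_i / Σ m_i c_i:
T_f = (222.64*346 + 1566.2*16.8) / (222.64 + 1566.2)
    = 103345 / 1788.8 ≈ 57.77 °C

T_f ≈ 57.8 °C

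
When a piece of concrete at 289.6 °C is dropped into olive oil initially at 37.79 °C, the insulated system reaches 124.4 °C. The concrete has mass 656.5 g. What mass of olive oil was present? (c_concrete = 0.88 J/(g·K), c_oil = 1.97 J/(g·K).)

m ≈ 559 g

Heat lost by the concrete = heat gained by the oil:
656.5×0.88×(289.6 − 124.4) = m×1.97×(124.4 − 37.79)
170.62 m = 95439  ⇒  m ≈ 559.4 g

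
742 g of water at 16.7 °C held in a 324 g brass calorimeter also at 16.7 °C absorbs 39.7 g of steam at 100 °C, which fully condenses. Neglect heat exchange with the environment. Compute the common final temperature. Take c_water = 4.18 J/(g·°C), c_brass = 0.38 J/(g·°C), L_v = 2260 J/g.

T_f ≈ 47.2 °C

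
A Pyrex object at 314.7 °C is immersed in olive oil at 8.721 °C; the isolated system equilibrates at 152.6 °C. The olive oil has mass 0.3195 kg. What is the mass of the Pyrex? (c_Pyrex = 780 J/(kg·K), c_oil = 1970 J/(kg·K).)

|Q_Pyrex| = |Q_oil|:
m×780×(314.7 − 152.6) = 0.3195×1970×(152.6 − 8.721)
126438 m = 90560  ⇒  m ≈ 0.7162 kg

m ≈ 0.716 kg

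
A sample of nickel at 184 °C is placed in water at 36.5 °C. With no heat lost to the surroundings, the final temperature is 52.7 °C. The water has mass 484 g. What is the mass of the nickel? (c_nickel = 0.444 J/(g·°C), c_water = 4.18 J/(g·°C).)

Taking heat into each body as positive, Σ m c ΔT = 0:
m×0.444×(52.7 − 184) + 484×4.18×(52.7 − 36.5) = 0
-58.3 m = -32775
m = -32775/-58.3 ≈ 562.2 g

m ≈ 562 g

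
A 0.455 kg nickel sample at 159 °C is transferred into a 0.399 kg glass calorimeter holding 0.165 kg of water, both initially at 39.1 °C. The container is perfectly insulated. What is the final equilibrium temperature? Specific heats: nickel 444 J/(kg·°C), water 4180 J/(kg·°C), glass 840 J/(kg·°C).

T_f ≈ 58.8 °C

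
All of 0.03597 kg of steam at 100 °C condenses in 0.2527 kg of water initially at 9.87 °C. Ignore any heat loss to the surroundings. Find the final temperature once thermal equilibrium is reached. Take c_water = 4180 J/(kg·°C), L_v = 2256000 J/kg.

T_f ≈ 88.4 °C

Energy conservation, ΣQ = 0:
latent heat released on condensation: 0.03597·2256000 = 81148
  condensed water 100 °C→T: 150.35(T − 100)
  water warms: 0.2527·4180·(T − 9.87) = 1056.3(T − 9.87)
1206.6 T = 81148 + 15035 + 10426 = 106609
T ≈ 88.35 °C — below 100 °C, confirming all the steam condensed.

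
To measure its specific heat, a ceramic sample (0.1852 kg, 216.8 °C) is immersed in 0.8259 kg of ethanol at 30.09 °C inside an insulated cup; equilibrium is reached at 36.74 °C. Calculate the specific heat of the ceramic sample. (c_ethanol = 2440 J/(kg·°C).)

c ≈ 402 J/(kg·°C)

m_s c (T_s − T_f) = m_ethanol c_ethanol (T_f − T_0):
0.1852×c×(216.8 − 36.74) = 0.8259×2440×(36.74 − 30.09)
33.35 c = 13401  ⇒  c ≈ 401.9 J/(kg·°C)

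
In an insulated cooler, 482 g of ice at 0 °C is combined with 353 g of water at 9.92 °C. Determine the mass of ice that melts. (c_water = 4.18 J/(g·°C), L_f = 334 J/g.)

Cooling the water to 0 °C releases 353·4.18·9.92 = 14637 J.
Melting all 482 g of ice would need 482·334 = 160988 J.
That's not enough to melt it all — equilibrium is at 0 °C with ice remaining.
m_melt = 14637 / L_f = 43.82 g.

m_melted ≈ 43.8 g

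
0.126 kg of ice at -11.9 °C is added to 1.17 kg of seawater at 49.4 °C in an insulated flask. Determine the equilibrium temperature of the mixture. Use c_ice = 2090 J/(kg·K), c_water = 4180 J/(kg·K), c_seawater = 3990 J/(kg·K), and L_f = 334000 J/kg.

Net heat exchanged in the isolated system is zero:
ice -11.9→0 °C: 0.126·2090·11.9 = 3133.7
  latent heat to melt: 0.126·334000 = 42084
  warm the meltwater: 526.68 T
  seawater: 4668.3(T − 49.4)
5195 T = 230614 − 45218 = 185396
T ≈ 35.69 °C — above 0 °C, consistent with complete melting.

T_f ≈ 35.7 °C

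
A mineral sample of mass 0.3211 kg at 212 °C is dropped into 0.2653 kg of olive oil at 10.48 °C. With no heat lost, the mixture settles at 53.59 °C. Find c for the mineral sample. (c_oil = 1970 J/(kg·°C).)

Heat gained plus heat lost sum to zero:
0.3211×c×(53.59 − 212) + 0.2653×1970×(53.59 − 10.48) = 0
-50.87 c = -22531
c = -22531/-50.87 ≈ 443 J/(kg·°C)

c ≈ 443 J/(kg·°C)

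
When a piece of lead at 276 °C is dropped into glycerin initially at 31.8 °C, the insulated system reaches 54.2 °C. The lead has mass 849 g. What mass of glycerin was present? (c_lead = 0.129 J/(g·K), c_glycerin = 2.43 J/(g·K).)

Energy conservation, ΣQ = 0:
849×0.129×(54.2 − 276) + m×2.43×(54.2 − 31.8) = 0
54.43 m = 24292
m = 24292/54.43 ≈ 446.3 g

m ≈ 446 g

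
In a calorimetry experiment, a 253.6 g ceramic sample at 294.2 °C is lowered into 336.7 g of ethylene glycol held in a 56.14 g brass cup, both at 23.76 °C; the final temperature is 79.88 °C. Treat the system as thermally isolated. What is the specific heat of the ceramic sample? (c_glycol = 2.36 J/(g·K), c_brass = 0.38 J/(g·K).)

Setting the total heat transfer to zero:
253.6×c×(79.88 − 294.2) + 336.7×2.36×(79.88 − 23.76) + 56.14×0.38×(79.88 − 23.76) = 0
-54352 c = -45791
c = -45791/-54352 ≈ 0.8425 J/(g·K)

c ≈ 0.842 J/(g·K)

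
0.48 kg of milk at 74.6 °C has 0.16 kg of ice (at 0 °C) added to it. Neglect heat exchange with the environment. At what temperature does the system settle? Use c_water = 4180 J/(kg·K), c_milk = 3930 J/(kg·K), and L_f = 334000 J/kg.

Setting the total heat transfer to zero:
latent heat to melt: 0.16×334000 = 53440
  warm the meltwater: 668.8 T
  milk cools: 0.48×3930×(T − 74.6) = 1886.4(T − 74.6)
2555.2 T = 140725 − 53440 = 87285
T ≈ 34.16 °C — above 0 °C, consistent with complete melting.

T_f ≈ 34.2 °C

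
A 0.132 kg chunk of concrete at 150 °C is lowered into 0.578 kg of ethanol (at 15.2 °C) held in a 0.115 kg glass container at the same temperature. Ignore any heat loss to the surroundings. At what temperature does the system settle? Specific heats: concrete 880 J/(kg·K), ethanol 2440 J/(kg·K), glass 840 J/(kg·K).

T_f ≈ 24.8 °C

T_f = Σ m_i c_i T_i / Σ m_i c_i:
T_f = (116.16*150 + 1410.3*15.2 + 96.6*15.2) / (116.16 + 1410.3 + 96.6)
    = 40329 / 1623.1 ≈ 24.85 °C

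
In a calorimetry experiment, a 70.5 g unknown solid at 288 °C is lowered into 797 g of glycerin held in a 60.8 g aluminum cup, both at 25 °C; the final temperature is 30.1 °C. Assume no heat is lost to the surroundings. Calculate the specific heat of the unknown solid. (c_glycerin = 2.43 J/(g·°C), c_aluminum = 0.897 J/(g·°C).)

Taking heat into each body as positive, Σ m c ΔT = 0:
70.5·c·(30.1 − 288) + 797·2.43·(30.1 − 25) + 60.8·0.897·(30.1 − 25) = 0
-18182 c = -10155
c = -10155/-18182 ≈ 0.5585 J/(g·°C)

c ≈ 0.559 J/(g·°C)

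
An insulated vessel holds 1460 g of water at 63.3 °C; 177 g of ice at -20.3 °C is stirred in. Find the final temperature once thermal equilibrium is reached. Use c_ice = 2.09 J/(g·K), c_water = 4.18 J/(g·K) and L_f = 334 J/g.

Taking heat into each body as positive, Σ m c ΔT = 0:
warm ice to 0 °C: 177·2.09·(0 − (-20.3)) = 7509.6
  fusion: m_ice L_f = 177·334 = 59118
  meltwater 0→T: 177·4.18·T = 739.86 T
  water cools: 1460·4.18·(T − 63.3) = 6102.8(T − 63.3)
6842.7 T = 386307 − 66628 = 319680
T ≈ 46.72 °C — above 0 °C, consistent with complete melting.

T_f ≈ 46.7 °C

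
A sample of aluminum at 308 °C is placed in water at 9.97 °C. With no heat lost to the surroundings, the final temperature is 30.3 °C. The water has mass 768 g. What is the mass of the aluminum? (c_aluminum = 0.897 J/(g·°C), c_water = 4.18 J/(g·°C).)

m ≈ 262 g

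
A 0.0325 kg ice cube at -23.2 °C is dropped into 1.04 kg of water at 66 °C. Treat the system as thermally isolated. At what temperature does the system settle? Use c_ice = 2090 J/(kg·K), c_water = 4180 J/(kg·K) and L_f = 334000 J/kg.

T_f ≈ 61.2 °C

Heat gained plus heat lost sum to zero:
warm ice to 0 °C: 0.0325·2090·(0 − (-23.2)) = 1575.9
  melt ice: 0.0325·334000 = 10855
  meltwater 0→T: 0.0325·4180·T = 135.85 T
  water cools: 1.04·4180·(T − 66) = 4347.2(T − 66)
4483.1 T = 286915 − 12431 = 274484
T ≈ 61.23 °C (positive, so assuming full melt was valid).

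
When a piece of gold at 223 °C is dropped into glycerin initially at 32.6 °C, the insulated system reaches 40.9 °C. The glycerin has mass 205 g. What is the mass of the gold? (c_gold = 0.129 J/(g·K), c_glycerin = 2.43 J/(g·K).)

m ≈ 176 g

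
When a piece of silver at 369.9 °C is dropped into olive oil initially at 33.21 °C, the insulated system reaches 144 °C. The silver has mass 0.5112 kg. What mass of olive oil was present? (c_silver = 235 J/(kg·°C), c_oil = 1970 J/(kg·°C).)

m ≈ 0.124 kg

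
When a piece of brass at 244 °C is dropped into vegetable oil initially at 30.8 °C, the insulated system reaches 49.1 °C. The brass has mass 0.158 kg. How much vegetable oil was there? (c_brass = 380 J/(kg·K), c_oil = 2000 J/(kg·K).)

m ≈ 0.32 kg

Heat lost by the brass = heat gained by the oil:
0.158×380×(244 − 49.1) = m×2000×(49.1 − 30.8)
36600 m = 11702  ⇒  m ≈ 0.3197 kg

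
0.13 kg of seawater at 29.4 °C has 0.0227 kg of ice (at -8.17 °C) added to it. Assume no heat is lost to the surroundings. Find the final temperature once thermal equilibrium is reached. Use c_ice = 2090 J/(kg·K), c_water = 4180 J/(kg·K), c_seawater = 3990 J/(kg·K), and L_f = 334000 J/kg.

T_f ≈ 11.9 °C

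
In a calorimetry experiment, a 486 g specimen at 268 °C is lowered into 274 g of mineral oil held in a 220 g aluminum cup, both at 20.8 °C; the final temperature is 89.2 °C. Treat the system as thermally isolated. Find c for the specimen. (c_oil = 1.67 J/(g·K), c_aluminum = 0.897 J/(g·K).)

Conservation of energy gives ΣQ = 0:
486×c×(89.2 − 268) + 274×1.67×(89.2 − 20.8) + 220×0.897×(89.2 − 20.8) = 0
-86897 c = -44797
c = -44797/-86897 ≈ 0.5155 J/(g·K)

c ≈ 0.516 J/(g·K)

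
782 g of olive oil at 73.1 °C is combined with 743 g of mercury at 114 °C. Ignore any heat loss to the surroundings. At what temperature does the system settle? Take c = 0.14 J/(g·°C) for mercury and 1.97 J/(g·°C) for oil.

Set heat shed by the hot body equal to heat absorbed by the cold body:
743×0.14×(114 − T) = 782×1.97×(T − 73.1)
104.02(114 − T) = 1540.5(T − 73.1)
1644.6 T = 124472  ⇒  T ≈ 75.69 °C

T_f ≈ 75.7 °C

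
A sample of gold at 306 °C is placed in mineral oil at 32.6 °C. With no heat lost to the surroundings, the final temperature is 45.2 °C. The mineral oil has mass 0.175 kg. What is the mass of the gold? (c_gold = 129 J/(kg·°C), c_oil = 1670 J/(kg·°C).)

Taking heat into each body as positive, Σ m c ΔT = 0:
m·129·(45.2 − 306) + 0.175·1670·(45.2 − 32.6) = 0
-33643 m = -3682.4
m = -3682.4/-33643 ≈ 0.1095 kg

m ≈ 0.109 kg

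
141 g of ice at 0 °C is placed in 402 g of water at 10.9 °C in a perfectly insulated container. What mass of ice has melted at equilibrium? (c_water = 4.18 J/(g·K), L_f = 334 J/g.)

m_melted ≈ 54.8 g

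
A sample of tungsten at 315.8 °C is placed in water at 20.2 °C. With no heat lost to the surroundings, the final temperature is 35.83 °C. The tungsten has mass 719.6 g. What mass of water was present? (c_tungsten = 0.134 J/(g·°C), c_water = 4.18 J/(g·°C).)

m ≈ 413 g

Heat lost by the tungsten = heat gained by the water:
719.6·0.134·(315.8 − 35.83) = m·4.18·(35.83 − 20.2)
65.33 m = 26996  ⇒  m ≈ 413.2 g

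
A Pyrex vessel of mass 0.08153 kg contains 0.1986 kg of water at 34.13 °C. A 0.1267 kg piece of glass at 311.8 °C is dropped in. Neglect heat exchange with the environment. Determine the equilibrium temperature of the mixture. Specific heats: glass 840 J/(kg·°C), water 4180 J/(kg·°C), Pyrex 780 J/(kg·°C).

T_f is the heat-capacity-weighted average of the initial temperatures:
T_f = (106.43·311.8 + 830.15·34.13 + 63.59·34.13) / (106.43 + 830.15 + 63.59)
    = 63688 / 1000.2 ≈ 63.68 °C

T_f ≈ 63.7 °C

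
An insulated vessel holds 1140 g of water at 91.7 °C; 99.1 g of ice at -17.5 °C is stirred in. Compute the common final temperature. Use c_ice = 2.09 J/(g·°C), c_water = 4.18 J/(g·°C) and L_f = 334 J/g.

T_f ≈ 77.3 °C

Sum of m c ΔT and latent-heat terms is zero:
warm ice to 0 °C: 99.1·2.09·(0 − (-17.5)) = 3624.6; fusion: m_ice L_f = 99.1·334 = 33099; meltwater 0→T: 99.1·4.18·T = 414.24 T; water cools: 1140·4.18·(T − 91.7) = 4765.2(T − 91.7)
5179.4 T = 436969 − 36724 = 400245
T ≈ 77.28 °C (positive, so assuming full melt was valid).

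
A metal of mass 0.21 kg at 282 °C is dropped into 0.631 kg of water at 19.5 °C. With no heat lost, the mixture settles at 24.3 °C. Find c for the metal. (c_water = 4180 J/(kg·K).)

c ≈ 234 J/(kg·K)

m_s c (T_s − T_f) = m_water c_water (T_f − T_0):
0.21·c·(282 − 24.3) = 0.631·4180·(24.3 − 19.5)
54.12 c = 12660  ⇒  c ≈ 233.9 J/(kg·K)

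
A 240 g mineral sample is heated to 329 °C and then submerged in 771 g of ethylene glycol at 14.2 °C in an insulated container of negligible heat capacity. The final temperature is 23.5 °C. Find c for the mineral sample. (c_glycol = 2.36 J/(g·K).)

c ≈ 0.231 J/(g·K)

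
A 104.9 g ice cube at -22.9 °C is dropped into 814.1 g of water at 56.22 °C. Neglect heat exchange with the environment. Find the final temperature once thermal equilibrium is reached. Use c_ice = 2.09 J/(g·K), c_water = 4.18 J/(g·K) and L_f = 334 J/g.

T_f ≈ 39.4 °C

Setting the total heat transfer to zero:
ice -22.9→0 °C: 104.9×2.09×22.9 = 5020.6
  latent heat to melt: 104.9×334 = 35037
  meltwater 0→T: 104.9×4.18×T = 438.48 T
  water: 3402.9(T − 56.22)
3841.4 T = 191313 − 40057 = 151256
T ≈ 39.38 °C (positive, so assuming full melt was valid).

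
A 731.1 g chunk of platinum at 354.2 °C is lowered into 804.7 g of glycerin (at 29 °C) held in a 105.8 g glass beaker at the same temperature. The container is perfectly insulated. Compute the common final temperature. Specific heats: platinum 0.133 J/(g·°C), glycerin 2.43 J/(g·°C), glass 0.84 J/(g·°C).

T_f ≈ 43.8 °C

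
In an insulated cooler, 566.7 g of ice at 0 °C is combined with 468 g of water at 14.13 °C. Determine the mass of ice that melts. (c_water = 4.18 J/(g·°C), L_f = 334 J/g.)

m_melted ≈ 82.8 g

Cooling the water to 0 °C releases 468×4.18×14.13 = 27642 J.
To melt every bit of ice: 566.7×334 = 189278 J.
That's not enough to melt it all — equilibrium is at 0 °C with ice remaining.
Mass melted = 27642/334 ≈ 82.76 g.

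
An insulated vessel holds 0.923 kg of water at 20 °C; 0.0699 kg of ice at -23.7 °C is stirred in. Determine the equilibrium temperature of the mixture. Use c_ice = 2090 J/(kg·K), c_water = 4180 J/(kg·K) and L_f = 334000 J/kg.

T_f ≈ 12.1 °C

Heat gained plus heat lost sum to zero:
warm ice to 0 °C: 0.0699·2090·(0 − (-23.7)) = 3462.4
  fusion: m_ice L_f = 0.0699·334000 = 23347
  meltwater 0→T: 0.0699·4180·T = 292.18 T
  water: 3858.1(T − 20)
4150.3 T = 77163 − 26809 = 50354
T ≈ 12.13 °C. Since T > 0 °C, the all-ice-melts assumption holds.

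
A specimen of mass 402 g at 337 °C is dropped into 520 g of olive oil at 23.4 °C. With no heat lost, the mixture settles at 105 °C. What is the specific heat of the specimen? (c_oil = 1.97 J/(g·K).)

c ≈ 0.896 J/(g·K)

Heat gained plus heat lost sum to zero:
402·c·(105 − 337) + 520·1.97·(105 − 23.4) = 0
-93264 c = -83591
c = -83591/-93264 ≈ 0.8963 J/(g·K)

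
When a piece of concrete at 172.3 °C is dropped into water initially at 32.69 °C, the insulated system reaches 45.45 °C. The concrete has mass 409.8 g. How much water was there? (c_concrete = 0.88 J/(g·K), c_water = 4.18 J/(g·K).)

Taking heat into each body as positive, Σ m c ΔT = 0:
409.8×0.88×(45.45 − 172.3) + m×4.18×(45.45 − 32.69) = 0
53.34 m = 45745
m = 45745/53.34 ≈ 857.7 g

m ≈ 858 g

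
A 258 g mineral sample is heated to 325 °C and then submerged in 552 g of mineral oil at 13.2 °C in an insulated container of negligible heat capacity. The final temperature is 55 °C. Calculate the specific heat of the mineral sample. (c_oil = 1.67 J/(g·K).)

c ≈ 0.553 J/(g·K)

Let T be the final temperature. ΣQ_i = 0:
258×c×(55 − 325) + 552×1.67×(55 − 13.2) = 0
-69660 c = -38533
c = -38533/-69660 ≈ 0.5532 J/(g·K)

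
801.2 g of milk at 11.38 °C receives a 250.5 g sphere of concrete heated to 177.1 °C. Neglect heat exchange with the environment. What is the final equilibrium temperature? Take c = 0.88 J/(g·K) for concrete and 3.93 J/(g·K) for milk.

T_f ≈ 22.2 °C

Set heat shed by the hot body equal to heat absorbed by the cold body:
250.5·0.88·(177.1 − T) = 801.2·3.93·(T − 11.38)
220.44(177.1 − T) = 3148.7(T − 11.38)
3369.2 T = 74872  ⇒  T ≈ 22.22 °C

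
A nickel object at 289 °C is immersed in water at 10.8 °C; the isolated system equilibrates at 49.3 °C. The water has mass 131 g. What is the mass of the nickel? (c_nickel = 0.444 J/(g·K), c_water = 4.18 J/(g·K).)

m ≈ 198 g

Heat gained plus heat lost sum to zero:
m×0.444×(49.3 − 289) + 131×4.18×(49.3 − 10.8) = 0
-106.43 m = -21082
m = -21082/-106.43 ≈ 198.1 g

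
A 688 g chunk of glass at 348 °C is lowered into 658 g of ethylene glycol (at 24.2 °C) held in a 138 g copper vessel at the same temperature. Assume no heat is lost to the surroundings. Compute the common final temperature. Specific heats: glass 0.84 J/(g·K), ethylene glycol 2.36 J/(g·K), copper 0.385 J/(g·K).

T_f is the heat-capacity-weighted average of the initial temperatures:
T_f = (577.92×348 + 1552.9×24.2 + 53.13×24.2) / (577.92 + 1552.9 + 53.13)
    = 239982 / 2183.9 ≈ 109.89 °C

T_f ≈ 109.9 °C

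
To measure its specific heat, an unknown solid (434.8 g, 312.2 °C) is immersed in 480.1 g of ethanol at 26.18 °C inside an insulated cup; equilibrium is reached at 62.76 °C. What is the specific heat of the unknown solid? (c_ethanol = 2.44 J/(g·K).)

Net heat exchanged in the isolated system is zero:
434.8·c·(62.76 − 312.2) + 480.1·2.44·(62.76 − 26.18) = 0
-108457 c = -42851
c = -42851/-108457 ≈ 0.3951 J/(g·K)

c ≈ 0.395 J/(g·K)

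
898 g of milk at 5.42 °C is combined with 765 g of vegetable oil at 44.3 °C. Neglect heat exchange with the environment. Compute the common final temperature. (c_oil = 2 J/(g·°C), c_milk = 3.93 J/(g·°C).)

T_f = Σ m_i c_i T_i / Σ m_i c_i:
T_f = (1530×44.3 + 3529.1×5.42) / (1530 + 3529.1)
    = 86907 / 5059.1 ≈ 17.18 °C

T_f ≈ 17.2 °C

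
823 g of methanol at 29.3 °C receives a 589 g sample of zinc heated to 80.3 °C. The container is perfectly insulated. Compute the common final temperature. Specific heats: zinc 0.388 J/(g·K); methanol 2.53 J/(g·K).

T_f ≈ 34.3 °C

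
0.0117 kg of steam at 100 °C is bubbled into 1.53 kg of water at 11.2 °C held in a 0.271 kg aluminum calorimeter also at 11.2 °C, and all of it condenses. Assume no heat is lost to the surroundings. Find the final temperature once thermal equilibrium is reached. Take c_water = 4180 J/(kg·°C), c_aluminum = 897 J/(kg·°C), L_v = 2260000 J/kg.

Energy balance with sensible and latent terms:
steam→water at 100 °C releases m L_v = 0.0117·2260000 = 26442
  condensed water 100 °C→T: 48.91(T − 100)
  water warms: 1.53·4180·(T − 11.2) = 6395.4(T − 11.2)
  aluminum cup: 0.271·897·(T − 11.2) = 243.09(T − 11.2)
6687.4 T = 26442 + 4890.6 + 74351 = 105684
T ≈ 15.80 °C — below 100 °C, confirming all the steam condensed.

T_f ≈ 15.8 °C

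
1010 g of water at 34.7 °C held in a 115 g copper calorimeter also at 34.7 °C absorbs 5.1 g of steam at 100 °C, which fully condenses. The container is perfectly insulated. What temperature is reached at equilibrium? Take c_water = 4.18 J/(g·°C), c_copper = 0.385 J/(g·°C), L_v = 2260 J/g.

T_f ≈ 37.7 °C

Net heat exchanged in the isolated system is zero:
latent heat released on condensation: 5.1×2260 = 11526; condensed water 100 °C→T: 21.32(T − 100); water warms: 1010×4.18×(T − 34.7) = 4221.8(T − 34.7); cup: 44.27(T − 34.7)
4287.4 T = 11526 + 2131.8 + 148033 = 161691
T ≈ 37.71 °C, under the boiling point, so the assumption holds.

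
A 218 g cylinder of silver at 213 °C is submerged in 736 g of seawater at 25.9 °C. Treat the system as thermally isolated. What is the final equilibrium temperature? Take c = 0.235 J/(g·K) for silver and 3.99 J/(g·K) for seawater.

|Q_silver| = |Q_seawater|:
218*0.235*(213 − T) = 736*3.99*(T − 25.9)
51.23(213 − T) = 2936.6(T − 25.9)
2987.9 T = 86971  ⇒  T ≈ 29.11 °C

T_f ≈ 29.1 °C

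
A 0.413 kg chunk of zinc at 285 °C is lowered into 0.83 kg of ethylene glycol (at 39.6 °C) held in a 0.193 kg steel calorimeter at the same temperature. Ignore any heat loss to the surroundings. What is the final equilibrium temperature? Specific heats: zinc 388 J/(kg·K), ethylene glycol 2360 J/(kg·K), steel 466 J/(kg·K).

T_f ≈ 57.4 °C

Heat gained plus heat lost sum to zero:
0.413·388·(T − 285) + 0.83·2360·(T − 39.6) + 0.193·466·(T − 39.6) = 0
160.24(T − 285) + 1958.8(T − 39.6) + 89.94(T − 39.6) = 0
(160.24 + 1958.8 + 89.94) T = 160.24·285 + 1958.8·39.6 + 89.94·39.6
T ≈ 57.40 °C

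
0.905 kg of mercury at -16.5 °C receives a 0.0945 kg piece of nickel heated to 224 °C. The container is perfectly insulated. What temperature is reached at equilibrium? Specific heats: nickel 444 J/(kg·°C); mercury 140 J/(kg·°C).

T_f ≈ 43.3 °C

Taking heat into each body as positive, Σ m c ΔT = 0:
0.0945*444*(T − 224) + 0.905*140*(T − (-16.5)) = 0
41.96(T − 224) + 126.7(T − (-16.5)) = 0
168.66 T = 7308
T = 7308/168.66 ≈ 43.33 °C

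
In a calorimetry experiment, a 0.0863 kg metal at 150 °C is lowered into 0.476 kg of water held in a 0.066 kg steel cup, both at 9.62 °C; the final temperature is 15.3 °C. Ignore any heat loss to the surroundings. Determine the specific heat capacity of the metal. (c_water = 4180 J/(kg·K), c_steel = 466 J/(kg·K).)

c ≈ 987 J/(kg·K)

Energy conservation, ΣQ = 0:
0.0863·c·(15.3 − 150) + 0.476·4180·(15.3 − 9.62) + 0.066·466·(15.3 − 9.62) = 0
-11.62 c = -11476
c = -11476/-11.62 ≈ 987.2 J/(kg·K)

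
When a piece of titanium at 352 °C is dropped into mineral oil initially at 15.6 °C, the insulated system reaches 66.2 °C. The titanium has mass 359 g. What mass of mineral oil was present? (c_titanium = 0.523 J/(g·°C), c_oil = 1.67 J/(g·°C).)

m ≈ 635 g

Heat lost by the titanium = heat gained by the oil:
359·0.523·(352 − 66.2) = m·1.67·(66.2 − 15.6)
84.5 m = 53661  ⇒  m ≈ 635 g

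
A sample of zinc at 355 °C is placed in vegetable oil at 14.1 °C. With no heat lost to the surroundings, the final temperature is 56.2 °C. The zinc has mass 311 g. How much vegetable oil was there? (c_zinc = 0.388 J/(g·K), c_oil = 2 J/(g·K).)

m ≈ 428 g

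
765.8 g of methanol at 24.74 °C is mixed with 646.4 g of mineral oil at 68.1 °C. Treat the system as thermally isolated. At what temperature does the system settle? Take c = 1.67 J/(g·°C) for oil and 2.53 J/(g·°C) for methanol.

T_f ≈ 40.3 °C

|Q_oil| = |Q_methanol|:
646.4×1.67×(68.1 − T) = 765.8×2.53×(T − 24.74)
1079.5(68.1 − T) = 1937.5(T − 24.74)
3017 T = 121446  ⇒  T ≈ 40.25 °C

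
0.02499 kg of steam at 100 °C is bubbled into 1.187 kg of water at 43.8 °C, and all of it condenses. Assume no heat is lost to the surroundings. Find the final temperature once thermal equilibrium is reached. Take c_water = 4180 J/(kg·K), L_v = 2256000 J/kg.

T_f ≈ 56.1 °C

Energy balance with sensible and latent terms:
condense steam: −0.02499·2256000 = −56377; condensed water 100 °C→T: 104.46(T − 100); water warms: 1.187·4180·(T − 43.8) = 4961.7(T − 43.8)
5066.1 T = 56377 + 10446 + 217321 = 284144
T ≈ 56.09 °C (< 100 °C, so full condensation is consistent).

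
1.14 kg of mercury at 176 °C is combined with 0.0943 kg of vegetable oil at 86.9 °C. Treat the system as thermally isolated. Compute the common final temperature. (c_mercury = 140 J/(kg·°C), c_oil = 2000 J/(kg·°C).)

T_f = Σ m_i c_i T_i / Σ m_i c_i:
T_f = (159.6×176 + 188.6×86.9) / (159.6 + 188.6)
    = 44479 / 348.2 ≈ 127.74 °C

T_f ≈ 127.7 °C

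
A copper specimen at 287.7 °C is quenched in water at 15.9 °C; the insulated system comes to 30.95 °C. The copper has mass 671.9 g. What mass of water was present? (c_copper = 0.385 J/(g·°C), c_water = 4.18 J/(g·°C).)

m ≈ 1060 g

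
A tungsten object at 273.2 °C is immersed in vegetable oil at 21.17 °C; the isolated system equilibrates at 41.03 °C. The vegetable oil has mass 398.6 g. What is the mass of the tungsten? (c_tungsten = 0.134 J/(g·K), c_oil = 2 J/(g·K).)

Heat gained plus heat lost sum to zero:
m×0.134×(41.03 − 273.2) + 398.6×2×(41.03 − 21.17) = 0
-31.11 m = -15832
m = -15832/-31.11 ≈ 508.9 g

m ≈ 509 g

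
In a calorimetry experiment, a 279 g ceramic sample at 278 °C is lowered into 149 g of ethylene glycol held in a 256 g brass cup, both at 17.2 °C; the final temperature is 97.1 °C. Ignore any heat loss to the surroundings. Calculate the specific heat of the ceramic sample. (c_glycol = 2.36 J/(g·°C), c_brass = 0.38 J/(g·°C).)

c ≈ 0.711 J/(g·°C)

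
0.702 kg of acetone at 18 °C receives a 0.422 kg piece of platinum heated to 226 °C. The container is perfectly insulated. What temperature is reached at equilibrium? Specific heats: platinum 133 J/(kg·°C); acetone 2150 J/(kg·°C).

Conservation of energy gives ΣQ = 0:
0.422*133*(T − 226) + 0.702*2150*(T − 18) = 0
(56.13 + 1509.3) T = 56.13*226 + 1509.3*18
T = 39852/1565.4 ≈ 25.46 °C

T_f ≈ 25.5 °C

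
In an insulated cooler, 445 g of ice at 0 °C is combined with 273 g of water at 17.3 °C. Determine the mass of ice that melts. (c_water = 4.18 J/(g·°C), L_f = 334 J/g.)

m_melted ≈ 59.1 g

Water can give up m c ΔT = 273·4.18·17.3 = 19742 J before reaching 0 °C.
Melting all 445 g of ice would need 445·334 = 148630 J.
Since 19742 < 148630 J, not all the ice melts; equilibrium is at 0 °C.
Mass melted = 19742/334 ≈ 59.11 g.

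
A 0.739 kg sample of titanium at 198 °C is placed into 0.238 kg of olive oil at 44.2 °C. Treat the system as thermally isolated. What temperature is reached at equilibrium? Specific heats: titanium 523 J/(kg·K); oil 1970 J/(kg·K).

T_f ≈ 113.7 °C

Net heat exchanged in the isolated system is zero:
0.739×523×(T − 198) + 0.238×1970×(T − 44.2) = 0
386.5(T − 198) + 468.86(T − 44.2) = 0
855.36 T = 97250
T = 97250 / 855.36 = 114 °C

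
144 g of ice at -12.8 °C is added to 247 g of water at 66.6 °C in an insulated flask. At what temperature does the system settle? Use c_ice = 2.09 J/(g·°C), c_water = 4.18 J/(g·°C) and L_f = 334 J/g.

T_f ≈ 10.3 °C

Heat gained plus heat lost sum to zero:
warm ice to 0 °C: 144·2.09·(0 − (-12.8)) = 3852.3; latent heat to melt: 144·334 = 48096; meltwater 0→T: 144·4.18·T = 601.92 T; water cools: 247·4.18·(T − 66.6) = 1032.5(T − 66.6)
1634.4 T = 68762 − 51948 = 16814
T ≈ 10.29 °C. Since T > 0 °C, the all-ice-melts assumption holds.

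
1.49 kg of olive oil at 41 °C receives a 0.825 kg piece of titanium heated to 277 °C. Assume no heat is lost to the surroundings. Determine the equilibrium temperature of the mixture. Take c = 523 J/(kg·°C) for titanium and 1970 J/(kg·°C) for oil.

T_f ≈ 71.2 °C

Net heat exchanged in the isolated system is zero:
0.825*523*(T − 277) + 1.49*1970*(T − 41) = 0
3366.8 T = 239866
T ≈ 71.24 °C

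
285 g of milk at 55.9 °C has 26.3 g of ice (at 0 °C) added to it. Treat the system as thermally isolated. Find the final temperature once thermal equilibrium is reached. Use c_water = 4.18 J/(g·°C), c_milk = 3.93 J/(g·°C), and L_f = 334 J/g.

T_f ≈ 43.8 °C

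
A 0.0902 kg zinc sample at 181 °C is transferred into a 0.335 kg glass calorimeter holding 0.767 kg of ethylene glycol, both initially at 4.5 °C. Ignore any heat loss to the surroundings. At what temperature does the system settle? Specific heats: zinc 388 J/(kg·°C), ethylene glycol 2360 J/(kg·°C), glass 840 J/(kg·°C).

Let T be the final temperature. ΣQ_i = 0:
0.0902*388*(T − 181) + 0.767*2360*(T − 4.5) + 0.335*840*(T − 4.5) = 0
35(T − 181) + 1810.1(T − 4.5) + 281.4(T − 4.5) = 0
2126.5 T = 15746
T = 15746 / 2126.5 = 7.4 °C

T_f ≈ 7.4 °C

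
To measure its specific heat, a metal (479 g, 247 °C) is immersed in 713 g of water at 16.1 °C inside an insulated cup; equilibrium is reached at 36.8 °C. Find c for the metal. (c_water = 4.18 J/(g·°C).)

m_s c (T_s − T_f) = m_water c_water (T_f − T_0):
479×c×(247 − 36.8) = 713×4.18×(36.8 − 16.1)
100686 c = 61693  ⇒  c ≈ 0.6127 J/(g·°C)

c ≈ 0.613 J/(g·°C)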